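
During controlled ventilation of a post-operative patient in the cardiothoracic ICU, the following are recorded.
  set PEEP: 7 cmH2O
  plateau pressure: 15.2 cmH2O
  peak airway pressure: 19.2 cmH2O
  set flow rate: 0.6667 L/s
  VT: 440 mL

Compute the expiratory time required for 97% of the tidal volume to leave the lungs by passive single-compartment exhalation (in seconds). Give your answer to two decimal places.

1.13

R = (PIP − Pplat)/V̇ = (19.2 − 15.2) / 0.6667 = 4.0/0.6667 = 6.0 cmH2O·s/L.
C = Vt/(Pplat − PEEP) = 440.0 / (15.2 − 7) = 440.0/8.2 = 53.659 mL/cmH2O.
τ = R × C = 6.0 × 0.05366 L/cmH2O = 0.322 s.
t = −τ·ln(1 − 0.97) = −0.322·ln(0.03) = 1.129 s.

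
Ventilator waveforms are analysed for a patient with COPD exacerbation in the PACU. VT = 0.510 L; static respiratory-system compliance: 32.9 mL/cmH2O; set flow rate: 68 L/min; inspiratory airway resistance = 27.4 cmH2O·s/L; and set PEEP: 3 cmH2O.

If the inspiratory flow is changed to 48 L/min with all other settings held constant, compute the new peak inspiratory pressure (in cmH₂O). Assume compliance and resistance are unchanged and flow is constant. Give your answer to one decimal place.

40.4

Flow: 68 L/min ÷ 60 = 1.1333 L/s.
New flow: 48 L/min ÷ 60 = 0.8 L/s.
PIP = Vt/C + R·V̇ + PEEP (constant-flow equation of motion).
Only the resistive term changes: ΔPIP = R × ΔV̇ = 27.4 × (0.8 − 1.1333) = 27.4 × -0.3333 = -9.132 cmH2O.
Original PIP = 510/32.9 + 27.4×1.1333 + 3 = 49.554 cmH2O; new PIP = 49.554 + (-9.132) = 40.422 cmH2O.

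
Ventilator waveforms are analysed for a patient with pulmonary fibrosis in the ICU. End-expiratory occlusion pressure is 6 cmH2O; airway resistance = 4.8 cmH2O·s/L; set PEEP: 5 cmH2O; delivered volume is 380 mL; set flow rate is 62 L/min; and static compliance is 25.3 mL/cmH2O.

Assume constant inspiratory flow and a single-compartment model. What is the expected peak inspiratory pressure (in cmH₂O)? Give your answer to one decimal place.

26.0

Flow: 62 L/min ÷ 60 = 1.0333 L/s.
Total PEEP = 6 cmH2O (set 5 + intrinsic 1); this is the baseline alveolar pressure.
Equation of motion (constant flow): PIP = Vt/C + R·V̇ + PEEP.
PIP = 380/25.3 + 4.8×1.0333 + 6 = 15.02 + 4.96 + 6 = 25.98 cmH2O.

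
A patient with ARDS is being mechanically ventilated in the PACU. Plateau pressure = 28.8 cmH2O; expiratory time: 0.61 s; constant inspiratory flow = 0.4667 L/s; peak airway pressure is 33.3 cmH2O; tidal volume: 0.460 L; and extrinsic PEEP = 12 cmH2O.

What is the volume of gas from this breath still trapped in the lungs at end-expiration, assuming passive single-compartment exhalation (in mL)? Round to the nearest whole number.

46

R = (PIP − Pplat)/V̇ = (33.3 − 28.8) / 0.4667 = 4.5/0.4667 = 9.642 cmH2O·s/L.
C = Vt/(Pplat − PEEP) = 460.0 / (28.8 − 12) = 460.0/16.8 = 27.381 mL/cmH2O.
τ = R × C = 9.642 × 0.02738 L/cmH2O = 0.264 s.
Fraction remaining = e^(−Te/τ) = e^(−0.61/0.264) = 0.0992.
Trapped volume = 460.0 × 0.0992 = 45.632 mL.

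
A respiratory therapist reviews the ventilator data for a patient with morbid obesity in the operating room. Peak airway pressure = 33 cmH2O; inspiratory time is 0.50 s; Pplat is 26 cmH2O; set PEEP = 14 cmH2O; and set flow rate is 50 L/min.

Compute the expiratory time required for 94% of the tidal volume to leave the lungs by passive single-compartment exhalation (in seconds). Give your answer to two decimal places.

Flow: 50 L/min ÷ 60 = 0.8333 L/s.
Vt = flow × Ti = 0.8333 L/s × 0.50 s × 1000 mL/L = 416.65 mL.
R = (PIP − Pplat)/V̇ = (33 − 26) / 0.8333 = 7.0/0.8333 = 8.4 cmH2O·s/L.
C = Vt/(Pplat − PEEP) = 416.65 / (26 − 14) = 416.65/12.0 = 34.721 mL/cmH2O.
τ = R × C = 8.4 × 0.03472 L/cmH2O = 0.2916 s.
t = −τ·ln(1 − 0.94) = −0.2916·ln(0.06) = 0.8204 s.

0.82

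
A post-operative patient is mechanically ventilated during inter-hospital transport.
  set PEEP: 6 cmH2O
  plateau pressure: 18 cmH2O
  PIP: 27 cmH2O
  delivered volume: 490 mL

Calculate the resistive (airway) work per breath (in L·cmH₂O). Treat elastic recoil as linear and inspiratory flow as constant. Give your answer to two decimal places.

4.41

With constant inspiratory flow the resistive pressure is constant at PIP − Pplat = 27 − 18 = 9.0 cmH2O, so resistive work = 9.0 × 0.490 = 4.41 L·cmH2O.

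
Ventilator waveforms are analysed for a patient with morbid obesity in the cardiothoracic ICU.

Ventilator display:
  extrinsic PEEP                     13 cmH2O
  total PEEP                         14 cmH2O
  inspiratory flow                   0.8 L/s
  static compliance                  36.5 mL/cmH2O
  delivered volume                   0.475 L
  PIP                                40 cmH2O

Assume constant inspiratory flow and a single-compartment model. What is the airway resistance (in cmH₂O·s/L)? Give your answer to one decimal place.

Total PEEP = 14 cmH2O (set 13 + intrinsic 1); this is the baseline alveolar pressure.
Equation of motion (constant flow): PIP = Vt/C + R·V̇ + PEEP.
R·V̇ = PIP − Vt/C − PEEP = 40 − 475/36.5 − 14 = 40 − 13.014 − 14 = 12.986 cmH2O.
R = 12.986 / 0.8 = 16.233 cmH2O·s/L.

16.2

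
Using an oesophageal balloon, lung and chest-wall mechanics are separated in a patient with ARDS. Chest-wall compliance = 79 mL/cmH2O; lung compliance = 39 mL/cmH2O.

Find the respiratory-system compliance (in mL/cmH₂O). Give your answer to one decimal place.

26.1

Lung and chest wall are elastances in series: 1/Crs = 1/CL + 1/Ccw.
1/Crs = 1/39 + 1/79 = 0.0383.
Crs = 26.11 mL/cmH2O.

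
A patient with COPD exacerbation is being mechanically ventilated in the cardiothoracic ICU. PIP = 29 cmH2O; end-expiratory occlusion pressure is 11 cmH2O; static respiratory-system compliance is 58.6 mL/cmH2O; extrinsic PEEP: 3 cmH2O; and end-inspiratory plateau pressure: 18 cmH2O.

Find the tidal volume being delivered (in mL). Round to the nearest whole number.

End-expiratory occlusion gives total PEEP = 11 cmH2O (intrinsic PEEP = 11 − 3 = 8). Use total PEEP for the elastic gradient.
Vt = Cstat × (Pplat − PEEPtotal) = 58.6 × (18 − 11) = 58.6 × 7.0 = 410.2 mL.

410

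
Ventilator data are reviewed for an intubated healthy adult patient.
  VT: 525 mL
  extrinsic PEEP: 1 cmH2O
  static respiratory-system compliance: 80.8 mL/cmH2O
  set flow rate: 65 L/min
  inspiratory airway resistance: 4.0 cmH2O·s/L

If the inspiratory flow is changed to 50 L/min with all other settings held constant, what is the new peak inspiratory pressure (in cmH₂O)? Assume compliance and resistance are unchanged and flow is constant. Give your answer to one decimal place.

Flow: 65 L/min ÷ 60 = 1.0833 L/s.
New flow: 50 L/min ÷ 60 = 0.8333 L/s.
PIP = Vt/C + R·V̇ + PEEP (constant-flow equation of motion).
Only the resistive term changes: ΔPIP = R × ΔV̇ = 4.0 × (0.8333 − 1.0833) = 4.0 × -0.25 = -1.0 cmH2O.
Original PIP = 525/80.8 + 4.0×1.0833 + 1 = 11.831 cmH2O; new PIP = 11.831 + (-1.0) = 10.831 cmH2O.

10.8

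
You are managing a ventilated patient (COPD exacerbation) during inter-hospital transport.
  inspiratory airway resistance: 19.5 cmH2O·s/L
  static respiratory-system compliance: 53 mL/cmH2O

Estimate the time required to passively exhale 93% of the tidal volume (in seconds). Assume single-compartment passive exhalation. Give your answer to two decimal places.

τ = R × C = 19.5 × 53 mL/cmH2O = 19.5 × 0.053 L/cmH2O = 1.034 s.
Exhaled fraction f = 1 − e^(−t/τ) → t = −τ·ln(1 − f) = −1.034·ln(0.07) = 2.75 s.

2.75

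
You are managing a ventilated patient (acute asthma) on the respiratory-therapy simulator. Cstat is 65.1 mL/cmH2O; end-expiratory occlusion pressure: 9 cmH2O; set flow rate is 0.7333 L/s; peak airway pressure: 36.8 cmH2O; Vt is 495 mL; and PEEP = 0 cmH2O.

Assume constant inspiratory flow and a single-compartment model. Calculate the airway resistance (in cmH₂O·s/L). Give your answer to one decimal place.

Total PEEP = 9 cmH2O (set 0 + intrinsic 9); this is the baseline alveolar pressure.
Equation of motion (constant flow): PIP = Vt/C + R·V̇ + PEEP.
R·V̇ = PIP − Vt/C − PEEP = 36.8 − 495/65.1 − 9 = 36.8 − 7.604 − 9 = 20.196 cmH2O.
R = 20.196 / 0.7333 = 27.541 cmH2O·s/L.

27.5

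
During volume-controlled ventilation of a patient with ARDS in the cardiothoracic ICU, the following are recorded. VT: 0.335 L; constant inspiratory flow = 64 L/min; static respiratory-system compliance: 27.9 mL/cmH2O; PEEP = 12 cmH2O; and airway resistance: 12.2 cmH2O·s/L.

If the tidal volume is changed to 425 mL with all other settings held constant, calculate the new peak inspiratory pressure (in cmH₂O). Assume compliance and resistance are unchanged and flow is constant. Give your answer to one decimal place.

Flow: 64 L/min ÷ 60 = 1.0667 L/s.
PIP = Vt/C + R·V̇ + PEEP (constant-flow equation of motion).
Only the elastic term changes: ΔPIP = ΔVt / C = (425 − 335) / 27.9 = 3.226 cmH2O.
Original PIP = 335/27.9 + 12.2×1.0667 + 12 = 37.021 cmH2O; new PIP = 37.021 + (3.226) = 40.247 cmH2O.

40.2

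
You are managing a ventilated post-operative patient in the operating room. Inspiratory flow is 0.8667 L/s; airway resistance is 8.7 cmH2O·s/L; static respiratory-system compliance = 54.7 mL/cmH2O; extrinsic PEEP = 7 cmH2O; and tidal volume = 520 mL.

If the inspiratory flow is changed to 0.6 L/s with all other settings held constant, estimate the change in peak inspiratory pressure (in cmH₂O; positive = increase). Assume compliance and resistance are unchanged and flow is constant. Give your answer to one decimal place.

PIP = Vt/C + R·V̇ + PEEP (constant-flow equation of motion).
Only the resistive term changes: ΔPIP = R × ΔV̇ = 8.7 × (0.6 − 0.8667) = 8.7 × -0.2667 = -2.32 cmH2O.

-2.3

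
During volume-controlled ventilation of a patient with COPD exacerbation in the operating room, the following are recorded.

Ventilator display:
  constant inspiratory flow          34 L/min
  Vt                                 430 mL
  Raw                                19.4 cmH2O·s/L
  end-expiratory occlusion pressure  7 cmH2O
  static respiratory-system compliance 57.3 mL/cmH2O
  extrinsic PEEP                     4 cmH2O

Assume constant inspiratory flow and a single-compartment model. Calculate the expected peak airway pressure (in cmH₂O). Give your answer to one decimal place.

Flow: 34 L/min ÷ 60 = 0.5667 L/s.
Total PEEP = 7 cmH2O (set 4 + intrinsic 3); this is the baseline alveolar pressure.
Equation of motion (constant flow): PIP = Vt/C + R·V̇ + PEEP.
PIP = 430/57.3 + 19.4×0.5667 + 7 = 7.504 + 10.994 + 7 = 25.498 cmH2O.

25.5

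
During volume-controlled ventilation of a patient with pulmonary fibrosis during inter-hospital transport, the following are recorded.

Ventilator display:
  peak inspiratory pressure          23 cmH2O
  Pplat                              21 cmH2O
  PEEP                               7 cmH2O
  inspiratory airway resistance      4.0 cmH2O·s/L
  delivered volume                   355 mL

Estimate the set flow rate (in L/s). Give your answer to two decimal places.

flow = (PIP − Pplat) / Raw = 2.0 / 4.0 = 0.5 L/s.

0.50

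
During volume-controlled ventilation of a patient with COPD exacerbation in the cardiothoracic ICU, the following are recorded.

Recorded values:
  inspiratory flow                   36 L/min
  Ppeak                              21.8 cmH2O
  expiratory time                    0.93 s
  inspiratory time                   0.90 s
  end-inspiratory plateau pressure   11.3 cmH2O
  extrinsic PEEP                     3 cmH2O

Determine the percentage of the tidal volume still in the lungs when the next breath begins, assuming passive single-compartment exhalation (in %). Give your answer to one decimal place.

Flow: 36 L/min ÷ 60 = 0.6 L/s.
Vt = flow × Ti = 0.6 L/s × 0.90 s × 1000 mL/L = 540.0 mL.
R = (PIP − Pplat)/V̇ = (21.8 − 11.3) / 0.6 = 10.5/0.6 = 17.5 cmH2O·s/L.
C = Vt/(Pplat − PEEP) = 540.0 / (11.3 − 3) = 540.0/8.3 = 65.06 mL/cmH2O.
τ = R × C = 17.5 × 0.06506 L/cmH2O = 1.139 s.
Fraction remaining at end-expiration = e^(−Te/τ) = e^(−0.93/1.139) = 0.442 → 44.2%.

44.2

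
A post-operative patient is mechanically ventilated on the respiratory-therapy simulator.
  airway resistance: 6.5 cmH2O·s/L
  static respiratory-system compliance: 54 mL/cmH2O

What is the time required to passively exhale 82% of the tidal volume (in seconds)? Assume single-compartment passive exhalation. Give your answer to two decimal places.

τ = R × C = 6.5 × 54 mL/cmH2O = 6.5 × 0.054 L/cmH2O = 0.351 s.
Exhaled fraction f = 1 − e^(−t/τ) → t = −τ·ln(1 − f) = −0.351·ln(0.18) = 0.6019 s.

0.60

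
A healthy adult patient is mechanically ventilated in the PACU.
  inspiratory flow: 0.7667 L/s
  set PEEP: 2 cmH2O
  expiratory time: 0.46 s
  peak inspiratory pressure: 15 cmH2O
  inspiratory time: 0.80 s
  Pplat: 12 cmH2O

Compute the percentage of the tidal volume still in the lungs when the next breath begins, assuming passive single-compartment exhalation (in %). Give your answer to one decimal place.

Vt = flow × Ti = 0.7667 L/s × 0.80 s × 1000 mL/L = 613.36 mL.
R = (PIP − Pplat)/V̇ = (15 − 12) / 0.7667 = 3.0/0.7667 = 3.913 cmH2O·s/L.
C = Vt/(Pplat − PEEP) = 613.36 / (12 − 2) = 613.36/10.0 = 61.336 mL/cmH2O.
τ = R × C = 3.913 × 0.06134 L/cmH2O = 0.24 s.
Fraction remaining at end-expiration = e^(−Te/τ) = e^(−0.46/0.24) = 0.1471 → 14.71%.

14.7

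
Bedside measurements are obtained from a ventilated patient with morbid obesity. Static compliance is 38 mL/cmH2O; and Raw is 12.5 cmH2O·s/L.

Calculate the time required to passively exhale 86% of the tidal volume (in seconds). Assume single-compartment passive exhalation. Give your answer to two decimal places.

τ = R × C = 12.5 × 38 mL/cmH2O = 12.5 × 0.038 L/cmH2O = 0.475 s.
Exhaled fraction f = 1 − e^(−t/τ) → t = −τ·ln(1 − f) = −0.475·ln(0.14) = 0.9339 s.

0.93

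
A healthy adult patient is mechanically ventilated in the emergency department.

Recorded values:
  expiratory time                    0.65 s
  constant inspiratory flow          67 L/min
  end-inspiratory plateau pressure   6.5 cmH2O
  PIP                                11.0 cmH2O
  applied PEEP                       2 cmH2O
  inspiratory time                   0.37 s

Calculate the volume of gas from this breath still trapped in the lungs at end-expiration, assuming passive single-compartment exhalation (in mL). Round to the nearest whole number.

71

Flow: 67 L/min ÷ 60 = 1.1167 L/s.
Vt = flow × Ti = 1.1167 L/s × 0.37 s × 1000 mL/L = 413.18 mL.
R = (PIP − Pplat)/V̇ = (11.0 − 6.5) / 1.1167 = 4.5/1.1167 = 4.03 cmH2O·s/L.
C = Vt/(Pplat − PEEP) = 413.18 / (6.5 − 2) = 413.18/4.5 = 91.818 mL/cmH2O.
τ = R × C = 4.03 × 0.09182 L/cmH2O = 0.37 s.
Fraction remaining = e^(−Te/τ) = e^(−0.65/0.37) = 0.1726.
Trapped volume = 413.18 × 0.1726 = 71.315 mL.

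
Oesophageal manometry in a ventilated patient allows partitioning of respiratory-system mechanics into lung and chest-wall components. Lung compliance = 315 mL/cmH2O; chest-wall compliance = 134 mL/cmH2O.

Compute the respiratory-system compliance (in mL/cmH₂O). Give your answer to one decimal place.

94.0

Lung and chest wall are elastances in series: 1/Crs = 1/CL + 1/Ccw.
1/Crs = 1/315 + 1/134 = 0.01064.
Crs = 93.985 mL/cmH2O.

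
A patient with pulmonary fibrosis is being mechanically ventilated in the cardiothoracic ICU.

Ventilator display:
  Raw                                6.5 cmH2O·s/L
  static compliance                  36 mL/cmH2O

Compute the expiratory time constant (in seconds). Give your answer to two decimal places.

0.23

τ = R × C = 6.5 × 36 mL/cmH2O = 6.5 × 0.036 L/cmH2O = 0.234 s.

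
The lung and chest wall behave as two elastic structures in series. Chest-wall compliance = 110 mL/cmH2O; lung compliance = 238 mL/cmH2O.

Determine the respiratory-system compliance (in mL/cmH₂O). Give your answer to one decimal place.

75.2

Lung and chest wall are elastances in series: 1/Crs = 1/CL + 1/Ccw.
1/Crs = 1/238 + 1/110 = 0.01329.
Crs = 75.245 mL/cmH2O.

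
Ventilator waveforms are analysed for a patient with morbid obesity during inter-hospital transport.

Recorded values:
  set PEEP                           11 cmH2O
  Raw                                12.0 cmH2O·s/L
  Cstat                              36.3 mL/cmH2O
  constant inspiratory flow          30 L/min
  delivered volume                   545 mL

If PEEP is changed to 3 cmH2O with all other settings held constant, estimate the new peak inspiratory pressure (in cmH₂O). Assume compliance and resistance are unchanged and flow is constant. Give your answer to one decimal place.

Flow: 30 L/min ÷ 60 = 0.5 L/s.
PIP = Vt/C + R·V̇ + PEEP (constant-flow equation of motion).
Only the baseline term changes: ΔPIP = ΔPEEP = 3 − 11 = -8.0 cmH2O.
Original PIP = 545/36.3 + 12.0×0.5 + 11 = 32.014 cmH2O; new PIP = 32.014 + (-8.0) = 24.014 cmH2O.

24.0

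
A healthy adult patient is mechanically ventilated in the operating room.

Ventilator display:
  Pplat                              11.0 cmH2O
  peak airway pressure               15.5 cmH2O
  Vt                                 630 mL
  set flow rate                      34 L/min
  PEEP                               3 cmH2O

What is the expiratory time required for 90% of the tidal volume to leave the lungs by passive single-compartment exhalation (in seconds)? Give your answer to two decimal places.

Flow: 34 L/min ÷ 60 = 0.5667 L/s.
R = (PIP − Pplat)/V̇ = (15.5 − 11.0) / 0.5667 = 4.5/0.5667 = 7.941 cmH2O·s/L.
C = Vt/(Pplat − PEEP) = 630.0 / (11.0 − 3) = 630.0/8.0 = 78.75 mL/cmH2O.
τ = R × C = 7.941 × 0.07875 L/cmH2O = 0.6254 s.
t = −τ·ln(1 − 0.90) = −0.6254·ln(0.1) = 1.44 s.

1.44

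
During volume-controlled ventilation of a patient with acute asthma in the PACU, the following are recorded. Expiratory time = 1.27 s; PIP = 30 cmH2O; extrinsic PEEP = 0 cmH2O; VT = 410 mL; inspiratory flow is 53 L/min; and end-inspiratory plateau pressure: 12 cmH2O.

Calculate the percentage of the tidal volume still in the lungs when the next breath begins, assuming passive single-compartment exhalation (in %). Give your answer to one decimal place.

16.1

Flow: 53 L/min ÷ 60 = 0.8833 L/s.
R = (PIP − Pplat)/V̇ = (30 − 12) / 0.8833 = 18.0/0.8833 = 20.378 cmH2O·s/L.
C = Vt/(Pplat − PEEP) = 410.0 / (12 − 0) = 410.0/12.0 = 34.167 mL/cmH2O.
τ = R × C = 20.378 × 0.03417 L/cmH2O = 0.6963 s.
Fraction remaining at end-expiration = e^(−Te/τ) = e^(−1.27/0.6963) = 0.1614 → 16.14%.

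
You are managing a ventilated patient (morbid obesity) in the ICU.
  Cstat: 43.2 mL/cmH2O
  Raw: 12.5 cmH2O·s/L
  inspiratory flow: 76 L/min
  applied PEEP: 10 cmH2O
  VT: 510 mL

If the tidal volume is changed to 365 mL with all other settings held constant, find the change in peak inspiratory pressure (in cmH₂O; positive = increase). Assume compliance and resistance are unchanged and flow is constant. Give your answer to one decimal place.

PIP = Vt/C + R·V̇ + PEEP (constant-flow equation of motion).
Only the elastic term changes: ΔPIP = ΔVt / C = (365 − 510) / 43.2 = -3.356 cmH2O.

-3.4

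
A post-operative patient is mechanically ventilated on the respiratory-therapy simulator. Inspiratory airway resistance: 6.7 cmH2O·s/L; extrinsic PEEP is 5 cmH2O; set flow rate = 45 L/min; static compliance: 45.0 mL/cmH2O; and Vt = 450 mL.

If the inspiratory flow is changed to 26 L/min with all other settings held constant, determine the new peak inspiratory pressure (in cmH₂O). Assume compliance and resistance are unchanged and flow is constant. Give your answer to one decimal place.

17.9

Flow: 45 L/min ÷ 60 = 0.75 L/s.
New flow: 26 L/min ÷ 60 = 0.4333 L/s.
PIP = Vt/C + R·V̇ + PEEP (constant-flow equation of motion).
Only the resistive term changes: ΔPIP = R × ΔV̇ = 6.7 × (0.4333 − 0.75) = 6.7 × -0.3167 = -2.122 cmH2O.
Original PIP = 450/45.0 + 6.7×0.75 + 5 = 20.025 cmH2O; new PIP = 20.025 + (-2.122) = 17.903 cmH2O.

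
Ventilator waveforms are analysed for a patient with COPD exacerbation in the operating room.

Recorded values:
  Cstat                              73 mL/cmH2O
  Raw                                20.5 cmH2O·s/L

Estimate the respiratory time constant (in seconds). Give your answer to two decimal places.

τ = R × C = 20.5 × 73 mL/cmH2O = 20.5 × 0.073 L/cmH2O = 1.497 s.

1.50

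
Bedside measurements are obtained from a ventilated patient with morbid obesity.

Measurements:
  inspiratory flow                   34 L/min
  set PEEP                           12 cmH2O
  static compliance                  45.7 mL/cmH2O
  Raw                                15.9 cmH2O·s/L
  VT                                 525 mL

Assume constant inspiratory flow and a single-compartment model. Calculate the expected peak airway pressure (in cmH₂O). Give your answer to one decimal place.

32.5

Flow: 34 L/min ÷ 60 = 0.5667 L/s.
Equation of motion (constant flow): PIP = Vt/C + R·V̇ + PEEP.
PIP = 525/45.7 + 15.9×0.5667 + 12 = 11.488 + 9.011 + 12 = 32.499 cmH2O.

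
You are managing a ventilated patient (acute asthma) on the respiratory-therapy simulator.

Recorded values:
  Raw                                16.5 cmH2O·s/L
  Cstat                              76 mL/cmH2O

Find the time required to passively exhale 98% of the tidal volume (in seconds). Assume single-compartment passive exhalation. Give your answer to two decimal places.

4.91

τ = R × C = 16.5 × 76 mL/cmH2O = 16.5 × 0.076 L/cmH2O = 1.254 s.
Exhaled fraction f = 1 − e^(−t/τ) → t = −τ·ln(1 − f) = −1.254·ln(0.02) = 4.906 s.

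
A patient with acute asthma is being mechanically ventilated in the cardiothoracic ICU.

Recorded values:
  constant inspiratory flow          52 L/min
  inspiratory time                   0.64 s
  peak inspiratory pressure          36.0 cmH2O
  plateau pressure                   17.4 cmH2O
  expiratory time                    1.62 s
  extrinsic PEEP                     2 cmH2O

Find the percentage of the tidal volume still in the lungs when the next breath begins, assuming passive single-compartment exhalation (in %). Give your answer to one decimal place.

Flow: 52 L/min ÷ 60 = 0.8667 L/s.
Vt = flow × Ti = 0.8667 L/s × 0.64 s × 1000 mL/L = 554.69 mL.
R = (PIP − Pplat)/V̇ = (36.0 − 17.4) / 0.8667 = 18.6/0.8667 = 21.461 cmH2O·s/L.
C = Vt/(Pplat − PEEP) = 554.69 / (17.4 − 2) = 554.69/15.4 = 36.019 mL/cmH2O.
τ = R × C = 21.461 × 0.03602 L/cmH2O = 0.773 s.
Fraction remaining at end-expiration = e^(−Te/τ) = e^(−1.62/0.773) = 0.123 → 12.3%.

12.3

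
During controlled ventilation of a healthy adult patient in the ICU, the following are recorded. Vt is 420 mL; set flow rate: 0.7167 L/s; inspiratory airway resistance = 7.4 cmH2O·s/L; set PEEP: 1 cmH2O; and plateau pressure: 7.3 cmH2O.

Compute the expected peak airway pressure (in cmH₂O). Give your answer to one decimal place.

PIP = Pplat + Raw × flow = 7.3 + 7.4 × 0.7167 = 7.3 + 5.304 = 12.604 cmH2O.

12.6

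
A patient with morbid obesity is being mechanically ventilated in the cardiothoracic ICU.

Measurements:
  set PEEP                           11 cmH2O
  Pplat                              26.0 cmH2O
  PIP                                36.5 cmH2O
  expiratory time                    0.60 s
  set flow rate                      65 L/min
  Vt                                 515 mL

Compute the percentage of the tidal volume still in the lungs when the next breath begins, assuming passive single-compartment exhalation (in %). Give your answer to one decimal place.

Flow: 65 L/min ÷ 60 = 1.0833 L/s.
R = (PIP − Pplat)/V̇ = (36.5 − 26.0) / 1.0833 = 10.5/1.0833 = 9.693 cmH2O·s/L.
C = Vt/(Pplat − PEEP) = 515.0 / (26.0 − 11) = 515.0/15.0 = 34.333 mL/cmH2O.
τ = R × C = 9.693 × 0.03433 L/cmH2O = 0.3328 s.
Fraction remaining at end-expiration = e^(−Te/τ) = e^(−0.60/0.3328) = 0.1648 → 16.48%.

16.5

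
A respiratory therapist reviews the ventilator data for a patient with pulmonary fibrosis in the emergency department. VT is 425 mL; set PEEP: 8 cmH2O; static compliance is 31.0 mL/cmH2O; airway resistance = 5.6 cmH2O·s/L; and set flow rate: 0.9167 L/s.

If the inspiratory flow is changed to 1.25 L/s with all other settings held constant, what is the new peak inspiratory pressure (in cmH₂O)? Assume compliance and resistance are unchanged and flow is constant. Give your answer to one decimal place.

28.7

PIP = Vt/C + R·V̇ + PEEP (constant-flow equation of motion).
Only the resistive term changes: ΔPIP = R × ΔV̇ = 5.6 × (1.25 − 0.9167) = 5.6 × 0.3333 = 1.866 cmH2O.
Original PIP = 425/31.0 + 5.6×0.9167 + 8 = 26.843 cmH2O; new PIP = 26.843 + (1.866) = 28.709 cmH2O.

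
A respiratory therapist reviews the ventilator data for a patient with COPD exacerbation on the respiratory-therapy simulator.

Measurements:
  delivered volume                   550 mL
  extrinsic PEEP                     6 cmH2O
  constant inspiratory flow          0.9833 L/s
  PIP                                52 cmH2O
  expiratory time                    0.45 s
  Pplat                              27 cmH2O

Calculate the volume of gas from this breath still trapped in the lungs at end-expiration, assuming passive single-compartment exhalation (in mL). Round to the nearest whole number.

R = (PIP − Pplat)/V̇ = (52 − 27) / 0.9833 = 25.0/0.9833 = 25.425 cmH2O·s/L.
C = Vt/(Pplat − PEEP) = 550.0 / (27 − 6) = 550.0/21.0 = 26.19 mL/cmH2O.
τ = R × C = 25.425 × 0.02619 L/cmH2O = 0.6659 s.
Fraction remaining = e^(−Te/τ) = e^(−0.45/0.6659) = 0.5088.
Trapped volume = 550.0 × 0.5088 = 279.84 mL.

280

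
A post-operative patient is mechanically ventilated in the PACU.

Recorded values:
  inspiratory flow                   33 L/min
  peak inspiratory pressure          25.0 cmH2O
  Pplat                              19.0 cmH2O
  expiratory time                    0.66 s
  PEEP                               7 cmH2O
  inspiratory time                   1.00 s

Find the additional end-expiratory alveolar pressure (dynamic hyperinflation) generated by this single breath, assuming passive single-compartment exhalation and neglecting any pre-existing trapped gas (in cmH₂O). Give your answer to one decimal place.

3.2

Flow: 33 L/min ÷ 60 = 0.55 L/s.
Vt = flow × Ti = 0.55 L/s × 1.00 s × 1000 mL/L = 550.0 mL.
R = (PIP − Pplat)/V̇ = (25.0 − 19.0) / 0.55 = 6.0/0.55 = 10.909 cmH2O·s/L.
C = Vt/(Pplat − PEEP) = 550.0 / (19.0 − 7) = 550.0/12.0 = 45.833 mL/cmH2O.
τ = R × C = 10.909 × 0.04583 L/cmH2O = 0.5 s.
Fraction remaining = e^(−Te/τ) = e^(−0.66/0.5) = 0.2671; trapped volume = 550.0 × 0.2671 = 146.91 mL.
Additional alveolar pressure from trapping ≈ V_trapped / C = 146.91 / 45.833 = 3.205 cmH2O.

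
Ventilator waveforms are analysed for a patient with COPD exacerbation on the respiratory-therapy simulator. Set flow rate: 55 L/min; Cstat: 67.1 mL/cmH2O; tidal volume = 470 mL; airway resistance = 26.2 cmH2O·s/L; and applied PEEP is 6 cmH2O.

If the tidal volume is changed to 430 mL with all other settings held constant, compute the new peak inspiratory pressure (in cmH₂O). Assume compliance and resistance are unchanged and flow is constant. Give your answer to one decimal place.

Flow: 55 L/min ÷ 60 = 0.9167 L/s.
PIP = Vt/C + R·V̇ + PEEP (constant-flow equation of motion).
Only the elastic term changes: ΔPIP = ΔVt / C = (430 − 470) / 67.1 = -0.5961 cmH2O.
Original PIP = 470/67.1 + 26.2×0.9167 + 6 = 37.022 cmH2O; new PIP = 37.022 + (-0.5961) = 36.426 cmH2O.

36.4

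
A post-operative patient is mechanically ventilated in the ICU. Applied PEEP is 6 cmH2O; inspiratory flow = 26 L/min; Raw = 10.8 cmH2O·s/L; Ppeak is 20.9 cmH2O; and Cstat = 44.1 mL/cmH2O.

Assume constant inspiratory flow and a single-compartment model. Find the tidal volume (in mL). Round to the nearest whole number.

Flow: 26 L/min ÷ 60 = 0.4333 L/s.
Equation of motion (constant flow): PIP = Vt/C + R·V̇ + PEEP.
Vt/C = PIP − R·V̇ − PEEP = 20.9 − 4.68 − 6 = 10.22 cmH2O.
Vt = C × 10.22 = 44.1 × 10.22 = 450.7 mL.

451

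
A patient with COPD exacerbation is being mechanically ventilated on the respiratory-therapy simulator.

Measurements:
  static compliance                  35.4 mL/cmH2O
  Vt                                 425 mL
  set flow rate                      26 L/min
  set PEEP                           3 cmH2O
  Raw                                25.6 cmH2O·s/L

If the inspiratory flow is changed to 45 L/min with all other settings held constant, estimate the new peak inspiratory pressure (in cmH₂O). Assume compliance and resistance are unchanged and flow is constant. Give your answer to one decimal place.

Flow: 26 L/min ÷ 60 = 0.4333 L/s.
New flow: 45 L/min ÷ 60 = 0.75 L/s.
PIP = Vt/C + R·V̇ + PEEP (constant-flow equation of motion).
Only the resistive term changes: ΔPIP = R × ΔV̇ = 25.6 × (0.75 − 0.4333) = 25.6 × 0.3167 = 8.108 cmH2O.
Original PIP = 425/35.4 + 25.6×0.4333 + 3 = 26.098 cmH2O; new PIP = 26.098 + (8.108) = 34.206 cmH2O.

34.2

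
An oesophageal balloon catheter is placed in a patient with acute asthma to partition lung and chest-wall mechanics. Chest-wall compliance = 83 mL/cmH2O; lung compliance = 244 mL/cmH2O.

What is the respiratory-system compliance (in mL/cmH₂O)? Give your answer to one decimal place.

Lung and chest wall are elastances in series: 1/Crs = 1/CL + 1/Ccw.
1/Crs = 1/244 + 1/83 = 0.01615.
Crs = 61.92 mL/cmH2O.

61.9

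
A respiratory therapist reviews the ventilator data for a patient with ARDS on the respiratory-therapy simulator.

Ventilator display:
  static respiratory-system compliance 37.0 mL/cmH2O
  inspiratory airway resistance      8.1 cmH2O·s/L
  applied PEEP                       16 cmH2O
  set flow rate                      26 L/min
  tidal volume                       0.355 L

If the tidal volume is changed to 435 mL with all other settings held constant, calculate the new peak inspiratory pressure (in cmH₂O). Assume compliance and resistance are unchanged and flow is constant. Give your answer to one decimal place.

Flow: 26 L/min ÷ 60 = 0.4333 L/s.
PIP = Vt/C + R·V̇ + PEEP (constant-flow equation of motion).
Only the elastic term changes: ΔPIP = ΔVt / C = (435 − 355) / 37.0 = 2.162 cmH2O.
Original PIP = 355/37.0 + 8.1×0.4333 + 16 = 29.104 cmH2O; new PIP = 29.104 + (2.162) = 31.266 cmH2O.

31.3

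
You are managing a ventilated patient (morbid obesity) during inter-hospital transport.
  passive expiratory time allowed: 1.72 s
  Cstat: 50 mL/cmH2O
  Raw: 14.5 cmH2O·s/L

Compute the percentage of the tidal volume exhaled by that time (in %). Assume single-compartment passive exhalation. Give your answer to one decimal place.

τ = R × C = 14.5 × 50 mL/cmH2O = 14.5 × 0.050 L/cmH2O = 0.725 s.
Passive exhalation: V(t)/V₀ = e^(−t/τ) = e^(−1.72/0.725) = 0.09326.
Fraction exhaled = 1 − 0.09326 = 0.9067 → 90.67%.

90.7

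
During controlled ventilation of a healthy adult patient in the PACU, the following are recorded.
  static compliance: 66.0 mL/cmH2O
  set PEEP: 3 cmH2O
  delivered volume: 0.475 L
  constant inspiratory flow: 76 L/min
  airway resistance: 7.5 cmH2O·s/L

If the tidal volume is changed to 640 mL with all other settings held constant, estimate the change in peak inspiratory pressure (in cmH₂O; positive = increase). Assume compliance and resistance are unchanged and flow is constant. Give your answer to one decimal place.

PIP = Vt/C + R·V̇ + PEEP (constant-flow equation of motion).
Only the elastic term changes: ΔPIP = ΔVt / C = (640 − 475) / 66.0 = 2.5 cmH2O.

2.5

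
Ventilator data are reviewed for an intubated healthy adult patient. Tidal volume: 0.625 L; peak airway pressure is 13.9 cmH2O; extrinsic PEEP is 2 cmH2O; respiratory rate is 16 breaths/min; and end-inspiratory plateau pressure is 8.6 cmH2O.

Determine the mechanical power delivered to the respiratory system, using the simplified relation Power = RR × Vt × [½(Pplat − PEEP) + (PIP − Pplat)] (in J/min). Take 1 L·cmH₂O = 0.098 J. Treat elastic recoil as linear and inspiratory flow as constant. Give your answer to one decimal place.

8.4

Per-breath work = Vt × [½(Pplat−PEEP) + (PIP−Pplat)] = 0.625 × [0.5×6.6 + 5.3] = 0.625 × 8.6 = 5.375 L·cmH2O.
Power = 16 × 5.375 = 86.0 L·cmH2O/min.
× 0.098 J/(L·cmH2O) → 8.428 J/min.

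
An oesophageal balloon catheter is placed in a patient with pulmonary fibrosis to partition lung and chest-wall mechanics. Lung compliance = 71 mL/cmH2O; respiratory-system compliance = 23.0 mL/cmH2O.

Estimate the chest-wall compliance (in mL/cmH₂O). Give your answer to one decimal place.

34.0

1/Ccw = 1/Crs − 1/CL.
1/Ccw = 1/23.0 − 1/71 = 0.02939.
Ccw = 34.025 mL/cmH2O.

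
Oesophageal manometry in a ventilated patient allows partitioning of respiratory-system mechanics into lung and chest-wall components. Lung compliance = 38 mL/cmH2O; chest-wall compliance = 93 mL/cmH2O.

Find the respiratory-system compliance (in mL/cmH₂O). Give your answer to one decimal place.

Lung and chest wall are elastances in series: 1/Crs = 1/CL + 1/Ccw.
1/Crs = 1/38 + 1/93 = 0.03707.
Crs = 26.976 mL/cmH2O.

27.0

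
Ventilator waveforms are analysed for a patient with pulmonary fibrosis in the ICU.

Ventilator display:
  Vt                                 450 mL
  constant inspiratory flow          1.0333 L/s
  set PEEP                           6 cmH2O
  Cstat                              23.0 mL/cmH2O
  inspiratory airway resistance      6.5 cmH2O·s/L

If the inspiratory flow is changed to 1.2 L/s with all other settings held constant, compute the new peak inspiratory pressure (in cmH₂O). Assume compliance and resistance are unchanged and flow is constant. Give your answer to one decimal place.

33.4

PIP = Vt/C + R·V̇ + PEEP (constant-flow equation of motion).
Only the resistive term changes: ΔPIP = R × ΔV̇ = 6.5 × (1.2 − 1.0333) = 6.5 × 0.1667 = 1.084 cmH2O.
Original PIP = 450/23.0 + 6.5×1.0333 + 6 = 32.282 cmH2O; new PIP = 32.282 + (1.084) = 33.366 cmH2O.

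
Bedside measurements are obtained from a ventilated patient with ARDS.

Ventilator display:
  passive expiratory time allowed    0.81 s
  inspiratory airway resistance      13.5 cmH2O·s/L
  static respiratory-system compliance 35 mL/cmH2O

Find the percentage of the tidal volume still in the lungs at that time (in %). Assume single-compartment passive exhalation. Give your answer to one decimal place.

τ = R × C = 13.5 × 35 mL/cmH2O = 13.5 × 0.035 L/cmH2O = 0.4725 s.
Passive exhalation: V(t)/V₀ = e^(−t/τ) = e^(−0.81/0.4725) = 0.1801.
Fraction remaining = 0.1801 → 18.01%.

18.0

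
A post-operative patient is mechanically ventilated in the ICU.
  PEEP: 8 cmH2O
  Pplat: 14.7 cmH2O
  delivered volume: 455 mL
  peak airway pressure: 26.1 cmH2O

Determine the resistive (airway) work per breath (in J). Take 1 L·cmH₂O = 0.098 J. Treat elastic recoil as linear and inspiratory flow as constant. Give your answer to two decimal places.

With constant inspiratory flow the resistive pressure is constant at PIP − Pplat = 26.1 − 14.7 = 11.4 cmH2O, so resistive work = 11.4 × 0.455 = 5.187 L·cmH2O.
× 0.098 J/(L·cmH2O) → 0.5083 J.

0.51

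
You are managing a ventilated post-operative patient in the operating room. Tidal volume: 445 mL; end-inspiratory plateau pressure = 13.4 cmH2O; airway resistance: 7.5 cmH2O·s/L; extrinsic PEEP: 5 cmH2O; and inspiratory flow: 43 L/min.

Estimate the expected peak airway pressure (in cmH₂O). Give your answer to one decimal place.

18.8

Flow: 43 L/min ÷ 60 = 0.7167 L/s.
PIP = Pplat + Raw × flow = 13.4 + 7.5 × 0.7167 = 13.4 + 5.375 = 18.775 cmH2O.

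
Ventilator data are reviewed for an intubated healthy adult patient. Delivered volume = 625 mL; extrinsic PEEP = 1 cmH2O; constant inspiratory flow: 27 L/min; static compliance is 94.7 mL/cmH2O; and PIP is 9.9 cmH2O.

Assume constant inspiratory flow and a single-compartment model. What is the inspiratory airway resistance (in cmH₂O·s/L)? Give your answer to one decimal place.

Flow: 27 L/min ÷ 60 = 0.45 L/s.
Equation of motion (constant flow): PIP = Vt/C + R·V̇ + PEEP.
R·V̇ = PIP − Vt/C − PEEP = 9.9 − 625/94.7 − 1 = 9.9 − 6.6 − 1 = 2.3 cmH2O.
R = 2.3 / 0.45 = 5.111 cmH2O·s/L.

5.1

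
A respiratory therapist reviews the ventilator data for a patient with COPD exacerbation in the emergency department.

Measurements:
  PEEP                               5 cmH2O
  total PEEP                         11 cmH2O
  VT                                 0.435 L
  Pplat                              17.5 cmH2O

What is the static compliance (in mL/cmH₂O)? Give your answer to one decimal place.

End-expiratory occlusion gives total PEEP = 11 cmH2O (intrinsic PEEP = 11 − 5 = 6). Use total PEEP for the elastic gradient.
Cstat = Vt / (Pplat − PEEPtotal) = 435 / (17.5 − 11) = 435 / 6.5 = 66.923 mL/cmH2O.

66.9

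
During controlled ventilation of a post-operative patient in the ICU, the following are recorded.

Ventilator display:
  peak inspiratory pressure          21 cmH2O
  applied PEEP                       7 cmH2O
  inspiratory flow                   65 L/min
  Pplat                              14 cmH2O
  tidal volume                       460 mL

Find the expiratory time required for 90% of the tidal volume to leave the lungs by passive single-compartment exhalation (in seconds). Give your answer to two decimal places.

0.98

Flow: 65 L/min ÷ 60 = 1.0833 L/s.
R = (PIP − Pplat)/V̇ = (21 − 14) / 1.0833 = 7.0/1.0833 = 6.462 cmH2O·s/L.
C = Vt/(Pplat − PEEP) = 460.0 / (14 − 7) = 460.0/7.0 = 65.714 mL/cmH2O.
τ = R × C = 6.462 × 0.06571 L/cmH2O = 0.4246 s.
t = −τ·ln(1 − 0.90) = −0.4246·ln(0.1) = 0.9777 s.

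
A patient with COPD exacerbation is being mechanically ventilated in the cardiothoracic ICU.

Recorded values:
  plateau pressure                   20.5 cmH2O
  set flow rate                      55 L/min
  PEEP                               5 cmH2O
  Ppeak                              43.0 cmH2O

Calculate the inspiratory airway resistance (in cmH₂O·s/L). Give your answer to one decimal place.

Flow: 55 L/min ÷ 60 = 0.9167 L/s.
Raw = (PIP − Pplat) / flow = (43.0 − 20.5) / 0.9167 = 22.5 / 0.9167 = 24.545 cmH2O·s/L.

24.5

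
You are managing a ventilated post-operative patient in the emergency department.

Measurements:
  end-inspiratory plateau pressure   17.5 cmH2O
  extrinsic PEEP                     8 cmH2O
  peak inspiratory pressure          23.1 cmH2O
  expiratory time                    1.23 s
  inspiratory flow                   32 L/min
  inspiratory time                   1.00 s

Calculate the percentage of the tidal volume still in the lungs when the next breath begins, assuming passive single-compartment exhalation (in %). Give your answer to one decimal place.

12.4

Flow: 32 L/min ÷ 60 = 0.5333 L/s.
Vt = flow × Ti = 0.5333 L/s × 1.00 s × 1000 mL/L = 533.3 mL.
R = (PIP − Pplat)/V̇ = (23.1 − 17.5) / 0.5333 = 5.6/0.5333 = 10.501 cmH2O·s/L.
C = Vt/(Pplat − PEEP) = 533.3 / (17.5 − 8) = 533.3/9.5 = 56.137 mL/cmH2O.
τ = R × C = 10.501 × 0.05614 L/cmH2O = 0.5895 s.
Fraction remaining at end-expiration = e^(−Te/τ) = e^(−1.23/0.5895) = 0.1241 → 12.41%.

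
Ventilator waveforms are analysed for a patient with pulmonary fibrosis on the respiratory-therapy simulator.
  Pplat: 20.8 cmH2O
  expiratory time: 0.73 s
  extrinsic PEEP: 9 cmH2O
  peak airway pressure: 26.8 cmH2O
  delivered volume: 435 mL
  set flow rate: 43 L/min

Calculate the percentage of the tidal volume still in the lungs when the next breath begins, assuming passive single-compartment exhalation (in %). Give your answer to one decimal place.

9.4

Flow: 43 L/min ÷ 60 = 0.7167 L/s.
R = (PIP − Pplat)/V̇ = (26.8 − 20.8) / 0.7167 = 6.0/0.7167 = 8.372 cmH2O·s/L.
C = Vt/(Pplat − PEEP) = 435.0 / (20.8 − 9) = 435.0/11.8 = 36.864 mL/cmH2O.
τ = R × C = 8.372 × 0.03686 L/cmH2O = 0.3086 s.
Fraction remaining at end-expiration = e^(−Te/τ) = e^(−0.73/0.3086) = 0.0939 → 9.39%.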